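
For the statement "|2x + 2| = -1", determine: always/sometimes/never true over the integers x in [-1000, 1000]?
An absolute value is never negative, so the left side is ≥ 0 for every x, while the right side is -1. Tightest case in [-1000, 1000] is x = -1:
x = -1: LHS = |2·(-1) + 2| = |0| = 0; 0 = -1 — FAILS
Hence LHS − RHS is never 0, i.e. the two sides are never equal, so the claimed relation (=) fails for every integer in [-1000, 1000].

No integer in the range satisfies it.

Answer: Never true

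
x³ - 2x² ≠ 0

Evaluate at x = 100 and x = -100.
x = 100: LHS = 100³ - 2·100² = 980000; 980000 ≠ 0 — holds
x = -100: LHS = (-100)³ - 2·(-100)² = -1020000; -1020000 ≠ 0 — holds

Answer: Yes, holds for both x = 100 and x = -100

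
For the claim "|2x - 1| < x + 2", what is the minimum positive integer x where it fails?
Testing positive integers:
x = 1: LHS = |2·1 - 1| = |1| = 1, RHS = 1 + 2 = 3; 1 < 3 — holds
x = 2: LHS = |2·2 - 1| = |3| = 3, RHS = 2 + 2 = 4; 3 < 4 — holds
x = 3: LHS = |2·3 - 1| = |5| = 5, RHS = 3 + 2 = 5; 5 < 5 — FAILS  ← smallest positive counterexample

Answer: x = 3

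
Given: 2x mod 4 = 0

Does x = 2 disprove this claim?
Substitute x = 2 into the relation:
x = 2: LHS = (2·2) mod 4 = 4 mod 4 = 0; 0 = 0 — holds

The claim holds here, so x = 2 is not a counterexample. (A counterexample exists elsewhere, e.g. x = 1.)

Answer: No, x = 2 is not a counterexample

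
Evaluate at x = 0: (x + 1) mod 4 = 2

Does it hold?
x = 0: LHS = (0 + 1) mod 4 = 1 mod 4 = 1; 1 = 2 — FAILS

The relation fails at x = 0, so x = 0 is a counterexample.

Answer: No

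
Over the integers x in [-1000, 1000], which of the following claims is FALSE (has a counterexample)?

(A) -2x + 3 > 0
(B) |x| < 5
(A) x = 2: LHS = -2·2 + 3 = -1; -1 > 0 — FAILS
(B) x = 5: LHS = |5| = 5; 5 < 5 — FAILS

Answer: Both A and B are false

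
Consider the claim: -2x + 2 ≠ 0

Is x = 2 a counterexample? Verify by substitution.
Substitute x = 2 into the relation:
x = 2: LHS = -2·2 + 2 = -2; -2 ≠ 0 — holds

The claim holds here, so x = 2 is not a counterexample. (A counterexample exists elsewhere, e.g. x = 1.)

Answer: No, x = 2 is not a counterexample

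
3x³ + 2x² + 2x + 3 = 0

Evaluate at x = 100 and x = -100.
x = 100: LHS = 3·100³ + 2·100² + 2·100 + 3 = 3020203; 3020203 = 0 — FAILS
x = -100: LHS = 3·(-100)³ + 2·(-100)² + 2·(-100) + 3 = -2980197; -2980197 = 0 — FAILS

Answer: No, fails for both x = 100 and x = -100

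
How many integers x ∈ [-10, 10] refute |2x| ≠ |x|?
Counterexamples in [-10, 10]: {0}.

Counting them gives 1 values.

Answer: 1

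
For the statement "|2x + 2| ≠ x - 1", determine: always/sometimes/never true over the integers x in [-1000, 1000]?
Over all integers in [-1000, 1000], LHS − RHS is always positive; it is smallest at x = -1, where it equals 2:
x = -1: LHS = |2·(-1) + 2| = |0| = 0, RHS = (-1) - 1 = -2; 0 ≠ -2 — holds
At the ends of the range:
x = -1000: LHS = |2·(-1000) + 2| = |-1998| = 1998, RHS = (-1000) - 1 = -1001; 1998 ≠ -1001 — holds
x = 1000: LHS = |2·1000 + 2| = |2002| = 2002, RHS = 1000 - 1 = 999; 2002 ≠ 999 — holds
Hence LHS − RHS is never 0, i.e. the two sides are never equal, so the relation holds for every integer in [-1000, 1000].

No counterexample exists.

Answer: Always true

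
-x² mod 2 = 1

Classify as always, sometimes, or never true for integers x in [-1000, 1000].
Holds at x = 1: LHS = (-1²) mod 2 = (-1) mod 2 = 1; 1 = 1 — holds
Fails at x = 0: LHS = (-0²) mod 2 = 0 mod 2 = 0; 0 = 1 — FAILS
It is satisfied by some integers in the range but not all.

Answer: Sometimes true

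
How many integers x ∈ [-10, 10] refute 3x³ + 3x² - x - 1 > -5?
Counterexamples in [-10, 10]: {-10, -9, -8, -7, -6, -5, -4, -3, -2}.

Counting them gives 9 values.

Answer: 9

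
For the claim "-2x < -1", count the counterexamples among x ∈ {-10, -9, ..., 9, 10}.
Counterexamples in [-10, 10]: {-10, -9, -8, -7, -6, -5, -4, -3, -2, -1, 0}.

Counting them gives 11 values.

Answer: 11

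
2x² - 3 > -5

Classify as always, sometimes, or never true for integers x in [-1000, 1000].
Over all integers in [-1000, 1000], LHS − RHS is smallest at x = 0, where it equals 2:
x = 0: LHS = 2·0² - 3 = -3; -3 > -5 — holds
At the ends of the range:
x = -1000: LHS = 2·(-1000)² - 3 = 1999997; 1999997 > -5 — holds
x = 1000: LHS = 2·1000² - 3 = 1999997; 1999997 > -5 — holds
Hence LHS − RHS is never zero or negative, i.e. LHS > RHS throughout, so the relation holds for every integer in [-1000, 1000].

No counterexample exists.

Answer: Always true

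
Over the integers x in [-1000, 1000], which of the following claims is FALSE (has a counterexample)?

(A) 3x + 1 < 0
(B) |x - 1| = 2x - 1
(A) x = 0: LHS = 3·0 + 1 = 1; 1 < 0 — FAILS
(B) x = 0: LHS = |0 - 1| = |-1| = 1, RHS = 2·0 - 1 = -1; 1 = -1 — FAILS

Answer: Both A and B are false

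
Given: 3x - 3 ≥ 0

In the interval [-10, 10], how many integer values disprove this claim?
Counterexamples in [-10, 10]: {-10, -9, -8, -7, -6, -5, -4, -3, -2, -1, 0}.

Counting them gives 11 values.

Answer: 11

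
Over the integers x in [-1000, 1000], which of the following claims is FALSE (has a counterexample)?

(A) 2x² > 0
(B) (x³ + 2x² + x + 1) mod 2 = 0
(A) x = 0: LHS = 2·0² = 0; 0 > 0 — FAILS
(B) x = 0: LHS = (0³ + 2·0² + 0 + 1) mod 2 = 1 mod 2 = 1; 1 = 0 — FAILS

Answer: Both A and B are false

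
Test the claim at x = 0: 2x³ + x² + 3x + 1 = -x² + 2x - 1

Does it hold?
x = 0: LHS = 2·0³ + 0² + 3·0 + 1 = 1, RHS = -0² + 2·0 - 1 = -1; 1 = -1 — FAILS

The relation fails at x = 0, so x = 0 is a counterexample.

Answer: No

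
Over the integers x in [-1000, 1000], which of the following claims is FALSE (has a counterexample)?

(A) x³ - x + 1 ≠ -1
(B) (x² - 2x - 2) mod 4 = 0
(A) Track d = LHS − RHS over the integers in [-1000, 1000]. Equality would need d = 0, but d changes sign only between consecutive integers, jumping over 0:
x = -2: LHS = (-2)³ - (-2) + 1 = -5; -5 ≠ -1 — holds  (d = -4)
x = -1: LHS = (-1)³ - (-1) + 1 = 1; 1 ≠ -1 — holds  (d = 2)
Away from these crossings d keeps a constant sign, and checking every integer in [-1000, 1000] confirms d ≠ 0 throughout. Hence the two sides are never equal, so the relation holds for every integer in [-1000, 1000].

(B) x = 0: LHS = (0² - 2·0 - 2) mod 4 = (-2) mod 4 = 2; 2 = 0 — FAILS

Only (B) has a counterexample.

Answer: B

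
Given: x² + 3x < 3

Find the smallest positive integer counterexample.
Testing positive integers:
x = 1: LHS = 1² + 3·1 = 4; 4 < 3 — FAILS  ← smallest positive counterexample

Answer: x = 1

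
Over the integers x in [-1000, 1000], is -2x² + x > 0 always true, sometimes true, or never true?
Over all integers in [-1000, 1000], LHS − RHS is largest at x = 0, where it equals 0:
x = 0: LHS = -2·0² + 0 = 0; 0 > 0 — FAILS
At the ends of the range:
x = -1000: LHS = -2·(-1000)² + (-1000) = -2001000; -2001000 > 0 — FAILS
x = 1000: LHS = -2·1000² + 1000 = -1999000; -1999000 > 0 — FAILS
Hence LHS − RHS is never positive, i.e. LHS ≤ RHS throughout, so the claimed relation (>) fails for every integer in [-1000, 1000].

No integer in the range satisfies it.

Answer: Never true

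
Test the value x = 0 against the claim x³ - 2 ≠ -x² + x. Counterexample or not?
Substitute x = 0 into the relation:
x = 0: LHS = 0³ - 2 = -2, RHS = -0² + 0 = 0; -2 ≠ 0 — holds

The relation holds at x = 0, so it is not a counterexample.

Answer: No, x = 0 is not a counterexample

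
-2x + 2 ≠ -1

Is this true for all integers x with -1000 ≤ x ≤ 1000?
Track d = LHS − RHS over the integers in [-1000, 1000]. Equality would need d = 0, but d changes sign only between consecutive integers, jumping over 0:
x = 1: LHS = -2·1 + 2 = 0; 0 ≠ -1 — holds  (d = 1)
x = 2: LHS = -2·2 + 2 = -2; -2 ≠ -1 — holds  (d = -1)
Away from these crossings d keeps a constant sign, and checking every integer in [-1000, 1000] confirms d ≠ 0 throughout. Hence the two sides are never equal, so the relation holds for every integer in [-1000, 1000].

No counterexample exists.

Answer: True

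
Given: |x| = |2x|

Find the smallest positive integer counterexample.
Testing positive integers:
x = 1: LHS = |1| = 1, RHS = |2·1| = |2| = 2; 1 = 2 — FAILS  ← smallest positive counterexample

Answer: x = 1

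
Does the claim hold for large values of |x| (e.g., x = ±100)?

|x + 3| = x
x = 100: LHS = |100 + 3| = |103| = 103; 103 = 100 — FAILS
x = -100: LHS = |(-100) + 3| = |-97| = 97; 97 = -100 — FAILS

Answer: No, fails for both x = 100 and x = -100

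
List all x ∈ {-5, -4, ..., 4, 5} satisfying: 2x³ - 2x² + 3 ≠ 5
Track d = LHS − RHS over the integers in [-5, 5]. Equality would need d = 0, but d changes sign only between consecutive integers, jumping over 0:
x = 1: LHS = 2·1³ - 2·1² + 3 = 3; 3 ≠ 5 — holds  (d = -2)
x = 2: LHS = 2·2³ - 2·2² + 3 = 11; 11 ≠ 5 — holds  (d = 6)
Away from these crossings d keeps a constant sign, and checking every integer in [-5, 5] confirms d ≠ 0 throughout. Hence the two sides are never equal, so the relation holds for every integer in [-5, 5].

Answer: All integers in [-5, 5]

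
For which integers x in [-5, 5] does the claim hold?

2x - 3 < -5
Holds for: {-5, -4, -3, -2}
Fails for: {-1, 0, 1, 2, 3, 4, 5}

Answer: {-5, -4, -3, -2}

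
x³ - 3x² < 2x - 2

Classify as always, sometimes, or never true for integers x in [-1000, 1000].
Holds at x = 1: LHS = 1³ - 3·1² = -2, RHS = 2·1 - 2 = 0; -2 < 0 — holds
Fails at x = 0: LHS = 0³ - 3·0² = 0, RHS = 2·0 - 2 = -2; 0 < -2 — FAILS
It is satisfied by some integers in the range but not all.

Answer: Sometimes true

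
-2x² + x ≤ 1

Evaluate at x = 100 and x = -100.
x = 100: LHS = -2·100² + 100 = -19900; -19900 ≤ 1 — holds
x = -100: LHS = -2·(-100)² + (-100) = -20100; -20100 ≤ 1 — holds

Answer: Yes, holds for both x = 100 and x = -100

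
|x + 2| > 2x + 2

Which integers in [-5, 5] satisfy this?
Holds for: {-5, -4, -3, -2, -1}
Fails for: {0, 1, 2, 3, 4, 5}

Answer: {-5, -4, -3, -2, -1}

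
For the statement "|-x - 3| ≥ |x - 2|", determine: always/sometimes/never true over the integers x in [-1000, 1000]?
Holds at x = 0: LHS = |-0 - 3| = |-3| = 3, RHS = |0 - 2| = |-2| = 2; 3 ≥ 2 — holds
Fails at x = -1: LHS = |-(-1) - 3| = |-2| = 2, RHS = |(-1) - 2| = |-3| = 3; 2 ≥ 3 — FAILS
It is satisfied by some integers in the range but not all.

Answer: Sometimes true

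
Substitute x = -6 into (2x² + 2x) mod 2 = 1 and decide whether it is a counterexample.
Substitute x = -6 into the relation:
x = -6: LHS = (2·(-6)² + 2·(-6)) mod 2 = 60 mod 2 = 0; 0 = 1 — FAILS

Since the claim fails at x = -6, this value is a counterexample.

Answer: Yes, x = -6 is a counterexample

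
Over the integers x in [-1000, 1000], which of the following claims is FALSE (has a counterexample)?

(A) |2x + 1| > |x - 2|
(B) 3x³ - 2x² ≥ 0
(A) x = 0: LHS = |2·0 + 1| = |1| = 1, RHS = |0 - 2| = |-2| = 2; 1 > 2 — FAILS
(B) x = -1: LHS = 3·(-1)³ - 2·(-1)² = -5; -5 ≥ 0 — FAILS

Answer: Both A and B are false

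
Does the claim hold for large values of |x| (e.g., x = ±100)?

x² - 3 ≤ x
x = 100: LHS = 100² - 3 = 9997; 9997 ≤ 100 — FAILS
x = -100: LHS = (-100)² - 3 = 9997; 9997 ≤ -100 — FAILS

Answer: No, fails for both x = 100 and x = -100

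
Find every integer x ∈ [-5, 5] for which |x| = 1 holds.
Holds for: {-1, 1}
Fails for: {-5, -4, -3, -2, 0, 2, 3, 4, 5}

Answer: {-1, 1}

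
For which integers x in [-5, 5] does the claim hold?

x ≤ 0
Holds for: {-5, -4, -3, -2, -1, 0}
Fails for: {1, 2, 3, 4, 5}

Answer: {-5, -4, -3, -2, -1, 0}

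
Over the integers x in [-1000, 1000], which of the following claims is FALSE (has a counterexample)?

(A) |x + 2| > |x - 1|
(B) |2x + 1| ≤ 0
(A) x = -1: LHS = |(-1) + 2| = |1| = 1, RHS = |(-1) - 1| = |-2| = 2; 1 > 2 — FAILS
(B) x = 0: LHS = |2·0 + 1| = |1| = 1; 1 ≤ 0 — FAILS

Answer: Both A and B are false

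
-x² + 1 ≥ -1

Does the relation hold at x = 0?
x = 0: LHS = -0² + 1 = 1; 1 ≥ -1 — holds

The relation is satisfied at x = 0.

Answer: Yes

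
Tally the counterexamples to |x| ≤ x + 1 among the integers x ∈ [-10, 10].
Counterexamples in [-10, 10]: {-10, -9, -8, -7, -6, -5, -4, -3, -2, -1}.

Counting them gives 10 values.

Answer: 10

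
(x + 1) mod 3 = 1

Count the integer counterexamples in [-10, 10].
Counterexamples in [-10, 10]: {-10, -8, -7, -5, -4, -2, -1, 1, 2, 4, 5, 7, 8, 10}.

Counting them gives 14 values.

Answer: 14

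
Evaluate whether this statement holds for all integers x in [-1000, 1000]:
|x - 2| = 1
The claim fails at x = 0:
x = 0: LHS = |0 - 2| = |-2| = 2; 2 = 1 — FAILS

Because a single integer refutes it, the statement is false.

Answer: False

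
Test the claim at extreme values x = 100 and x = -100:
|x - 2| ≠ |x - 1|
x = 100: LHS = |100 - 2| = |98| = 98, RHS = |100 - 1| = |99| = 99; 98 ≠ 99 — holds
x = -100: LHS = |(-100) - 2| = |-102| = 102, RHS = |(-100) - 1| = |-101| = 101; 102 ≠ 101 — holds

Answer: Yes, holds for both x = 100 and x = -100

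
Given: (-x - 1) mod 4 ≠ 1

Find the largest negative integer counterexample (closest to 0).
Testing negative integers from -1 downward:
x = -1: LHS = (-(-1) - 1) mod 4 = 0 mod 4 = 0; 0 ≠ 1 — holds
x = -2: LHS = (-(-2) - 1) mod 4 = 1 mod 4 = 1; 1 ≠ 1 — FAILS  ← closest negative counterexample to 0

Answer: x = -2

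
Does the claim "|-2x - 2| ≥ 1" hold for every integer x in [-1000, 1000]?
The claim fails at x = -1:
x = -1: LHS = |-2·(-1) - 2| = |0| = 0; 0 ≥ 1 — FAILS

Because a single integer refutes it, the statement is false.

Answer: False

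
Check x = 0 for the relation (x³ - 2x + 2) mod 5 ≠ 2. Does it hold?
x = 0: LHS = (0³ - 2·0 + 2) mod 5 = 2 mod 5 = 2; 2 ≠ 2 — FAILS

The relation fails at x = 0, so x = 0 is a counterexample.

Answer: No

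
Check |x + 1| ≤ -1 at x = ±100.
x = 100: LHS = |100 + 1| = |101| = 101; 101 ≤ -1 — FAILS
x = -100: LHS = |(-100) + 1| = |-99| = 99; 99 ≤ -1 — FAILS

Answer: No, fails for both x = 100 and x = -100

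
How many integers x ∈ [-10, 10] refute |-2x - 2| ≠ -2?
An absolute value is never negative, so the left side is ≥ 0 for every x, while the right side is -2. Tightest case in [-10, 10] is x = -1:
x = -1: LHS = |-2·(-1) - 2| = |0| = 0; 0 ≠ -2 — holds
Hence LHS − RHS is never 0, i.e. the two sides are never equal, so the relation holds for every integer in [-10, 10].

No counterexample appears in that range.

Answer: 0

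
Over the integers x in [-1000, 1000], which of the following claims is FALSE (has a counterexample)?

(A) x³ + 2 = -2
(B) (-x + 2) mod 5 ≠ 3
(A) x = 0: LHS = 0³ + 2 = 2; 2 = -2 — FAILS
(B) x = -1: LHS = (-(-1) + 2) mod 5 = 3 mod 5 = 3; 3 ≠ 3 — FAILS

Answer: Both A and B are false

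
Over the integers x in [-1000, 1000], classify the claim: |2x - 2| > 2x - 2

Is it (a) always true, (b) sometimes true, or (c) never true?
Holds at x = 0: LHS = |2·0 - 2| = |-2| = 2, RHS = 2·0 - 2 = -2; 2 > -2 — holds
Fails at x = 1: LHS = |2·1 - 2| = |0| = 0, RHS = 2·1 - 2 = 0; 0 > 0 — FAILS
It is satisfied by some integers in the range but not all.

Answer: Sometimes true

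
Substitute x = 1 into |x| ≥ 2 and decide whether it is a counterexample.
Substitute x = 1 into the relation:
x = 1: LHS = |1| = 1; 1 ≥ 2 — FAILS

Since the claim fails at x = 1, this value is a counterexample.

Answer: Yes, x = 1 is a counterexample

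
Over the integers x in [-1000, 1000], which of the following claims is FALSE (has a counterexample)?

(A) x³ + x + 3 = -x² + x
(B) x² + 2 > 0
(A) x = 0: LHS = 0³ + 0 + 3 = 3, RHS = -0² + 0 = 0; 3 = 0 — FAILS

(B) Over all integers in [-1000, 1000], LHS − RHS is smallest at x = 0, where it equals 2:
x = 0: LHS = 0² + 2 = 2; 2 > 0 — holds
At the ends of the range:
x = -1000: LHS = (-1000)² + 2 = 1000002; 1000002 > 0 — holds
x = 1000: LHS = 1000² + 2 = 1000002; 1000002 > 0 — holds
Hence LHS − RHS is never zero or negative, i.e. LHS > RHS throughout, so the relation holds for every integer in [-1000, 1000].

Only (A) has a counterexample.

Answer: A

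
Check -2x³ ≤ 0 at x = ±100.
x = 100: LHS = -2·100³ = -2000000; -2000000 ≤ 0 — holds
x = -100: LHS = -2·(-100)³ = 2000000; 2000000 ≤ 0 — FAILS

Answer: Partially: holds for x = 100, fails for x = -100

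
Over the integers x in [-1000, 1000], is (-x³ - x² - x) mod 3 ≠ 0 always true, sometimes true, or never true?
Holds at x = -1: LHS = (-(-1)³ - (-1)² - (-1)) mod 3 = 1 mod 3 = 1; 1 ≠ 0 — holds
Fails at x = 0: LHS = (-0³ - 0² - 0) mod 3 = 0 mod 3 = 0; 0 ≠ 0 — FAILS
It is satisfied by some integers in the range but not all.

Answer: Sometimes true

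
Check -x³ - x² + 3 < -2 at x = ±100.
x = 100: LHS = -100³ - 100² + 3 = -1009997; -1009997 < -2 — holds
x = -100: LHS = -(-100)³ - (-100)² + 3 = 990003; 990003 < -2 — FAILS

Answer: Partially: holds for x = 100, fails for x = -100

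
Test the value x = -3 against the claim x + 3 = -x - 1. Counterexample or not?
Substitute x = -3 into the relation:
x = -3: LHS = (-3) + 3 = 0, RHS = -(-3) - 1 = 2; 0 = 2 — FAILS

Since the claim fails at x = -3, this value is a counterexample.

Answer: Yes, x = -3 is a counterexample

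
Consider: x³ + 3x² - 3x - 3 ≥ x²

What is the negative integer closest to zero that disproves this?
Testing negative integers from -1 downward:
x = -1: LHS = (-1)³ + 3·(-1)² - 3·(-1) - 3 = 2, RHS = (-1)² = 1; 2 ≥ 1 — holds
x = -2: LHS = (-2)³ + 3·(-2)² - 3·(-2) - 3 = 7, RHS = (-2)² = 4; 7 ≥ 4 — holds
x = -3: LHS = (-3)³ + 3·(-3)² - 3·(-3) - 3 = 6, RHS = (-3)² = 9; 6 ≥ 9 — FAILS  ← closest negative counterexample to 0

Answer: x = -3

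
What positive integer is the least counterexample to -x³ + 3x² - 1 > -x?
Testing positive integers:
x = 1: LHS = -1³ + 3·1² - 1 = 1; 1 > -1 — holds
x = 2: LHS = -2³ + 3·2² - 1 = 3; 3 > -2 — holds
x = 3: LHS = -3³ + 3·3² - 1 = -1; -1 > -3 — holds
x = 4: LHS = -4³ + 3·4² - 1 = -17; -17 > -4 — FAILS  ← smallest positive counterexample

Answer: x = 4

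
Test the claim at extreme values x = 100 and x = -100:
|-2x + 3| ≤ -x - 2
x = 100: LHS = |-2·100 + 3| = |-197| = 197, RHS = -100 - 2 = -102; 197 ≤ -102 — FAILS
x = -100: LHS = |-2·(-100) + 3| = |203| = 203, RHS = -(-100) - 2 = 98; 203 ≤ 98 — FAILS

Answer: No, fails for both x = 100 and x = -100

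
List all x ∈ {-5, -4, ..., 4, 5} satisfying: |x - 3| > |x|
Holds for: {-5, -4, -3, -2, -1, 0, 1}
Fails for: {2, 3, 4, 5}

Answer: {-5, -4, -3, -2, -1, 0, 1}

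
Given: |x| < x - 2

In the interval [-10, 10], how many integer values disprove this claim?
Counterexamples in [-10, 10]: {-10, -9, -8, -7, -6, -5, -4, -3, -2, -1, 0, 1, 2, 3, 4, 5, 6, 7, 8, 9, 10}.

Counting them gives 21 values.

Answer: 21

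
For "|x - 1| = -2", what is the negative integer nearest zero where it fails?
Testing negative integers from -1 downward:
x = -1: LHS = |(-1) - 1| = |-2| = 2; 2 = -2 — FAILS  ← closest negative counterexample to 0

Answer: x = -1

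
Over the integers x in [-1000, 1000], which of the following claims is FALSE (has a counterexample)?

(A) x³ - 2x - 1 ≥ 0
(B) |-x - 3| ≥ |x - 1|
(A) x = 0: LHS = 0³ - 2·0 - 1 = -1; -1 ≥ 0 — FAILS
(B) x = -2: LHS = |-(-2) - 3| = |-1| = 1, RHS = |(-2) - 1| = |-3| = 3; 1 ≥ 3 — FAILS

Answer: Both A and B are false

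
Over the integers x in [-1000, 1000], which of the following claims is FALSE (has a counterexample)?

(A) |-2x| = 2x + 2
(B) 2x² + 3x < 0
(A) x = 0: LHS = |-2·0| = |0| = 0, RHS = 2·0 + 2 = 2; 0 = 2 — FAILS
(B) x = 0: LHS = 2·0² + 3·0 = 0; 0 < 0 — FAILS

Answer: Both A and B are false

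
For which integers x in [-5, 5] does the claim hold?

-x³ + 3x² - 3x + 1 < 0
Holds for: {2, 3, 4, 5}
Fails for: {-5, -4, -3, -2, -1, 0, 1}

Answer: {2, 3, 4, 5}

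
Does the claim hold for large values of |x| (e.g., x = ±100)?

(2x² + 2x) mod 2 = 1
x = 100: LHS = (2·100² + 2·100) mod 2 = 20200 mod 2 = 0; 0 = 1 — FAILS
x = -100: LHS = (2·(-100)² + 2·(-100)) mod 2 = 19800 mod 2 = 0; 0 = 1 — FAILS

Answer: No, fails for both x = 100 and x = -100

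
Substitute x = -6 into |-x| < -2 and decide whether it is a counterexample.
Substitute x = -6 into the relation:
x = -6: LHS = |-(-6)| = |6| = 6; 6 < -2 — FAILS

Since the claim fails at x = -6, this value is a counterexample.

Answer: Yes, x = -6 is a counterexample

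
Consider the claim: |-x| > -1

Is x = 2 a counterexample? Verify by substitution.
Substitute x = 2 into the relation:
x = 2: LHS = |-2| = 2; 2 > -1 — holds

The relation holds at x = 2, so it is not a counterexample.

Answer: No, x = 2 is not a counterexample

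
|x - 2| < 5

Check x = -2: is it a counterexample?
Substitute x = -2 into the relation:
x = -2: LHS = |(-2) - 2| = |-4| = 4; 4 < 5 — holds

The claim holds here, so x = -2 is not a counterexample. (A counterexample exists elsewhere, e.g. x = -3.)

Answer: No, x = -2 is not a counterexample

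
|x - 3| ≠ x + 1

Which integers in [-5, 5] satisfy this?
Holds for: {-5, -4, -3, -2, -1, 0, 2, 3, 4, 5}
Fails for: {1}

Answer: {-5, -4, -3, -2, -1, 0, 2, 3, 4, 5}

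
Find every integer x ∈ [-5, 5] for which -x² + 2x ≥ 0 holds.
Holds for: {0, 1, 2}
Fails for: {-5, -4, -3, -2, -1, 3, 4, 5}

Answer: {0, 1, 2}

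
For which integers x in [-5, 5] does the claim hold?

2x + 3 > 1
Holds for: {0, 1, 2, 3, 4, 5}
Fails for: {-5, -4, -3, -2, -1}

Answer: {0, 1, 2, 3, 4, 5}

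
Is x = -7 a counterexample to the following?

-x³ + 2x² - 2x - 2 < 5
Substitute x = -7 into the relation:
x = -7: LHS = -(-7)³ + 2·(-7)² - 2·(-7) - 2 = 453; 453 < 5 — FAILS

Since the claim fails at x = -7, this value is a counterexample.

Answer: Yes, x = -7 is a counterexample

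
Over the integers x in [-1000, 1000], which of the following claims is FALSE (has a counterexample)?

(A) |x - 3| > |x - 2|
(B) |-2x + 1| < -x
(A) x = 3: LHS = |3 - 3| = |0| = 0, RHS = |3 - 2| = |1| = 1; 0 > 1 — FAILS
(B) x = 0: LHS = |-2·0 + 1| = |1| = 1, RHS = -0 = 0; 1 < 0 — FAILS

Answer: Both A and B are false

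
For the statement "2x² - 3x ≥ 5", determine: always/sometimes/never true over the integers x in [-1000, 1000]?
Holds at x = -1: LHS = 2·(-1)² - 3·(-1) = 5; 5 ≥ 5 — holds
Fails at x = 0: LHS = 2·0² - 3·0 = 0; 0 ≥ 5 — FAILS
It is satisfied by some integers in the range but not all.

Answer: Sometimes true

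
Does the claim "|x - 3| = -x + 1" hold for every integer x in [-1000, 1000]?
The claim fails at x = 0:
x = 0: LHS = |0 - 3| = |-3| = 3, RHS = -0 + 1 = 1; 3 = 1 — FAILS

Because a single integer refutes it, the statement is false.

Answer: False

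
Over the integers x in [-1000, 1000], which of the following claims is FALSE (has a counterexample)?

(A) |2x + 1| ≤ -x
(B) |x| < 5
(A) x = 0: LHS = |2·0 + 1| = |1| = 1, RHS = -0 = 0; 1 ≤ 0 — FAILS
(B) x = 5: LHS = |5| = 5; 5 < 5 — FAILS

Answer: Both A and B are false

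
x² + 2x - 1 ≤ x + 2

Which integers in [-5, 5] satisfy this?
Holds for: {-2, -1, 0, 1}
Fails for: {-5, -4, -3, 2, 3, 4, 5}

Answer: {-2, -1, 0, 1}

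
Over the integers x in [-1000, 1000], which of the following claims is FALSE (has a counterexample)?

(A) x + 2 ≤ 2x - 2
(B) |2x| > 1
(A) x = 0: LHS = 0 + 2 = 2, RHS = 2·0 - 2 = -2; 2 ≤ -2 — FAILS
(B) x = 0: LHS = |2·0| = |0| = 0; 0 > 1 — FAILS

Answer: Both A and B are false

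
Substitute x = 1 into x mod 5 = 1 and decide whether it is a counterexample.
Substitute x = 1 into the relation:
x = 1: LHS = 1 mod 5 = 1; 1 = 1 — holds

The claim holds here, so x = 1 is not a counterexample. (A counterexample exists elsewhere, e.g. x = 0.)

Answer: No, x = 1 is not a counterexample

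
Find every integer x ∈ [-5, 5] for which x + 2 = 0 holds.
Holds for: {-2}
Fails for: {-5, -4, -3, -1, 0, 1, 2, 3, 4, 5}

Answer: {-2}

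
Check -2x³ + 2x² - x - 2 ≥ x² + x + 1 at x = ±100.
x = 100: LHS = -2·100³ + 2·100² - 100 - 2 = -1980102, RHS = 100² + 100 + 1 = 10101; -1980102 ≥ 10101 — FAILS
x = -100: LHS = -2·(-100)³ + 2·(-100)² - (-100) - 2 = 2020098, RHS = (-100)² + (-100) + 1 = 9901; 2020098 ≥ 9901 — holds

Answer: Partially: fails for x = 100, holds for x = -100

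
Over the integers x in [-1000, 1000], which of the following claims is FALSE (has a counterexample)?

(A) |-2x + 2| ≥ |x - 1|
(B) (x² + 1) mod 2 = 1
(A) Over all integers in [-1000, 1000], LHS − RHS is smallest at x = 1, where it equals 0:
x = 1: LHS = |-2·1 + 2| = |0| = 0, RHS = |1 - 1| = |0| = 0; 0 ≥ 0 — holds
At the ends of the range:
x = -1000: LHS = |-2·(-1000) + 2| = |2002| = 2002, RHS = |(-1000) - 1| = |-1001| = 1001; 2002 ≥ 1001 — holds
x = 1000: LHS = |-2·1000 + 2| = |-1998| = 1998, RHS = |1000 - 1| = |999| = 999; 1998 ≥ 999 — holds
Hence LHS − RHS is never negative, i.e. LHS ≥ RHS throughout, so the relation holds for every integer in [-1000, 1000].

(B) x = 1: LHS = (1² + 1) mod 2 = 2 mod 2 = 0; 0 = 1 — FAILS

Only (B) has a counterexample.

Answer: B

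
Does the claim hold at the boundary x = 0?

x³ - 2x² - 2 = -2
x = 0: LHS = 0³ - 2·0² - 2 = -2; -2 = -2 — holds

The relation is satisfied at x = 0.

Answer: Yes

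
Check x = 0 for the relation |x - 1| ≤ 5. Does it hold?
x = 0: LHS = |0 - 1| = |-1| = 1; 1 ≤ 5 — holds

The relation is satisfied at x = 0.

Answer: Yes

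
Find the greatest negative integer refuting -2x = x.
Testing negative integers from -1 downward:
x = -1: LHS = -2·(-1) = 2; 2 = -1 — FAILS  ← closest negative counterexample to 0

Answer: x = -1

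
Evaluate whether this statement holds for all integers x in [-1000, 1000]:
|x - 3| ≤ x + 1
The claim fails at x = 0:
x = 0: LHS = |0 - 3| = |-3| = 3, RHS = 0 + 1 = 1; 3 ≤ 1 — FAILS

Because a single integer refutes it, the statement is false.

Answer: False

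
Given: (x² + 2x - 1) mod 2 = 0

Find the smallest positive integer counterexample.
Testing positive integers:
x = 1: LHS = (1² + 2·1 - 1) mod 2 = 2 mod 2 = 0; 0 = 0 — holds
x = 2: LHS = (2² + 2·2 - 1) mod 2 = 7 mod 2 = 1; 1 = 0 — FAILS  ← smallest positive counterexample

Answer: x = 2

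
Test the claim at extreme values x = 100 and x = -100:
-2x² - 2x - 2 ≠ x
x = 100: LHS = -2·100² - 2·100 - 2 = -20202; -20202 ≠ 100 — holds
x = -100: LHS = -2·(-100)² - 2·(-100) - 2 = -19802; -19802 ≠ -100 — holds

Answer: Yes, holds for both x = 100 and x = -100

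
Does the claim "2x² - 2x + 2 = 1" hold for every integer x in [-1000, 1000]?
The claim fails at x = 0:
x = 0: LHS = 2·0² - 2·0 + 2 = 2; 2 = 1 — FAILS

Because a single integer refutes it, the statement is false.

Answer: False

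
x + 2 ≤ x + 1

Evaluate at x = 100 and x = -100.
x = 100: LHS = 100 + 2 = 102, RHS = 100 + 1 = 101; 102 ≤ 101 — FAILS
x = -100: LHS = (-100) + 2 = -98, RHS = (-100) + 1 = -99; -98 ≤ -99 — FAILS

Answer: No, fails for both x = 100 and x = -100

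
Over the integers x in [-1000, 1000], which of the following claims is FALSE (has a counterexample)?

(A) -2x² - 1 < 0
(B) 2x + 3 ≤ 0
(A) Over all integers in [-1000, 1000], LHS − RHS is largest at x = 0, where it equals -1:
x = 0: LHS = -2·0² - 1 = -1; -1 < 0 — holds
At the ends of the range:
x = -1000: LHS = -2·(-1000)² - 1 = -2000001; -2000001 < 0 — holds
x = 1000: LHS = -2·1000² - 1 = -2000001; -2000001 < 0 — holds
Hence LHS − RHS is never zero or positive, i.e. LHS < RHS throughout, so the relation holds for every integer in [-1000, 1000].

(B) x = 0: LHS = 2·0 + 3 = 3; 3 ≤ 0 — FAILS

Only (B) has a counterexample.

Answer: B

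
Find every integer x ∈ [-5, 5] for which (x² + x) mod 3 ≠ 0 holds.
Holds for: {-5, -2, 1, 4}
Fails for: {-4, -3, -1, 0, 2, 3, 5}

Answer: {-5, -2, 1, 4}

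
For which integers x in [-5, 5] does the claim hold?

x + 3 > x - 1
Over all integers in [-5, 5], LHS − RHS is smallest at x = 0, where it equals 4:
x = 0: LHS = 0 + 3 = 3, RHS = 0 - 1 = -1; 3 > -1 — holds
At the ends of the range:
x = -5: LHS = (-5) + 3 = -2, RHS = (-5) - 1 = -6; -2 > -6 — holds
x = 5: LHS = 5 + 3 = 8, RHS = 5 - 1 = 4; 8 > 4 — holds
Hence LHS − RHS is never zero or negative, i.e. LHS > RHS throughout, so the relation holds for every integer in [-5, 5].

Answer: All integers in [-5, 5]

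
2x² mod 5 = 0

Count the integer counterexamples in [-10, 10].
Counterexamples in [-10, 10]: {-9, -8, -7, -6, -4, -3, -2, -1, 1, 2, 3, 4, 6, 7, 8, 9}.

Counting them gives 16 values.

Answer: 16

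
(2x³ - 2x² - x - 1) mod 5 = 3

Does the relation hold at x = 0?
x = 0: LHS = (2·0³ - 2·0² - 0 - 1) mod 5 = (-1) mod 5 = 4; 4 = 3 — FAILS

The relation fails at x = 0, so x = 0 is a counterexample.

Answer: No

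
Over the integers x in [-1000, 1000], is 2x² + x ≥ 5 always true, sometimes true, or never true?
Holds at x = 2: LHS = 2·2² + 2 = 10; 10 ≥ 5 — holds
Fails at x = 0: LHS = 2·0² + 0 = 0; 0 ≥ 5 — FAILS
It is satisfied by some integers in the range but not all.

Answer: Sometimes true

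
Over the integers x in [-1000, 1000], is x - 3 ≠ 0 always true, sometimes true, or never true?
Holds at x = 0: LHS = 0 - 3 = -3; -3 ≠ 0 — holds
Fails at x = 3: LHS = 3 - 3 = 0; 0 ≠ 0 — FAILS
It is satisfied by some integers in the range but not all.

Answer: Sometimes true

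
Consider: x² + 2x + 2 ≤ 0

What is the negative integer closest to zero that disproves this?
Testing negative integers from -1 downward:
x = -1: LHS = (-1)² + 2·(-1) + 2 = 1; 1 ≤ 0 — FAILS  ← closest negative counterexample to 0

Answer: x = -1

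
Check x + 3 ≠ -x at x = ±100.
x = 100: LHS = 100 + 3 = 103; 103 ≠ -100 — holds
x = -100: LHS = (-100) + 3 = -97, RHS = -(-100) = 100; -97 ≠ 100 — holds

Answer: Yes, holds for both x = 100 and x = -100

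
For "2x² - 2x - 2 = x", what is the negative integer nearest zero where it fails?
Testing negative integers from -1 downward:
x = -1: LHS = 2·(-1)² - 2·(-1) - 2 = 2; 2 = -1 — FAILS  ← closest negative counterexample to 0

Answer: x = -1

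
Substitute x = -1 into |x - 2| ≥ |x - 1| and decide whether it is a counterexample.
Substitute x = -1 into the relation:
x = -1: LHS = |(-1) - 2| = |-3| = 3, RHS = |(-1) - 1| = |-2| = 2; 3 ≥ 2 — holds

The claim holds here, so x = -1 is not a counterexample. (A counterexample exists elsewhere, e.g. x = 2.)

Answer: No, x = -1 is not a counterexample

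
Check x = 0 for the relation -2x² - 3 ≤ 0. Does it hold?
x = 0: LHS = -2·0² - 3 = -3; -3 ≤ 0 — holds

The relation is satisfied at x = 0.

Answer: Yes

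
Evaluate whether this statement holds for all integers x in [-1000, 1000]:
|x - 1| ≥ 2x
The claim fails at x = 1:
x = 1: LHS = |1 - 1| = |0| = 0, RHS = 2·1 = 2; 0 ≥ 2 — FAILS

Because a single integer refutes it, the statement is false.

Answer: False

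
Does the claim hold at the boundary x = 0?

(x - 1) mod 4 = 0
x = 0: LHS = (0 - 1) mod 4 = (-1) mod 4 = 3; 3 = 0 — FAILS

The relation fails at x = 0, so x = 0 is a counterexample.

Answer: No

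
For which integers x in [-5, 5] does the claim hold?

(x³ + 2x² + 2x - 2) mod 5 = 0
For a polynomial with integer coefficients, its value mod 5 depends only on x mod 5, so it suffices to check one representative of each residue class, x = 0, 1, 2, 3, 4:
x = 0: LHS = (0³ + 2·0² + 2·0 - 2) mod 5 = (-2) mod 5 = 3; 3 = 0 — FAILS
x = 1: LHS = (1³ + 2·1² + 2·1 - 2) mod 5 = 3 mod 5 = 3; 3 = 0 — FAILS
x = 2: LHS = (2³ + 2·2² + 2·2 - 2) mod 5 = 18 mod 5 = 3; 3 = 0 — FAILS
x = 3: LHS = (3³ + 2·3² + 2·3 - 2) mod 5 = 49 mod 5 = 4; 4 = 0 — FAILS
x = 4: LHS = (4³ + 2·4² + 2·4 - 2) mod 5 = 102 mod 5 = 2; 2 = 0 — FAILS
The relation fails in every residue class, so the claimed relation (=) fails for every integer in [-5, 5].

Answer: None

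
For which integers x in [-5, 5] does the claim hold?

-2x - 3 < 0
Holds for: {-1, 0, 1, 2, 3, 4, 5}
Fails for: {-5, -4, -3, -2}

Answer: {-1, 0, 1, 2, 3, 4, 5}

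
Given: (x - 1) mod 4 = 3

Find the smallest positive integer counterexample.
Testing positive integers:
x = 1: LHS = (1 - 1) mod 4 = 0 mod 4 = 0; 0 = 3 — FAILS  ← smallest positive counterexample

Answer: x = 1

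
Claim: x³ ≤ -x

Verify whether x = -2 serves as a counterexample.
Substitute x = -2 into the relation:
x = -2: LHS = (-2)³ = -8, RHS = -(-2) = 2; -8 ≤ 2 — holds

The claim holds here, so x = -2 is not a counterexample. (A counterexample exists elsewhere, e.g. x = 1.)

Answer: No, x = -2 is not a counterexample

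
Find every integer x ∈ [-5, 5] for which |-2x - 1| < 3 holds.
Holds for: {-1, 0}
Fails for: {-5, -4, -3, -2, 1, 2, 3, 4, 5}

Answer: {-1, 0}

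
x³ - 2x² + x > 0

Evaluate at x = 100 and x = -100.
x = 100: LHS = 100³ - 2·100² + 100 = 980100; 980100 > 0 — holds
x = -100: LHS = (-100)³ - 2·(-100)² + (-100) = -1020100; -1020100 > 0 — FAILS

Answer: Partially: holds for x = 100, fails for x = -100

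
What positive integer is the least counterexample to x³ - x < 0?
Testing positive integers:
x = 1: LHS = 1³ - 1 = 0; 0 < 0 — FAILS  ← smallest positive counterexample

Answer: x = 1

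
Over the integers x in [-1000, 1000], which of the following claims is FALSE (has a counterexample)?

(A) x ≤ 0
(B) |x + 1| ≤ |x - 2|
(A) x = 1: 1 ≤ 0 — FAILS
(B) x = 1: LHS = |1 + 1| = |2| = 2, RHS = |1 - 2| = |-1| = 1; 2 ≤ 1 — FAILS

Answer: Both A and B are false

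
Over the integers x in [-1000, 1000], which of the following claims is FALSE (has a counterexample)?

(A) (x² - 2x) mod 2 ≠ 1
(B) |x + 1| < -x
(A) x = 1: LHS = (1² - 2·1) mod 2 = (-1) mod 2 = 1; 1 ≠ 1 — FAILS
(B) x = 0: LHS = |0 + 1| = |1| = 1, RHS = -0 = 0; 1 < 0 — FAILS

Answer: Both A and B are false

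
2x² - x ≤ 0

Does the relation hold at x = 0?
x = 0: LHS = 2·0² - 0 = 0; 0 ≤ 0 — holds

The relation is satisfied at x = 0.

Answer: Yes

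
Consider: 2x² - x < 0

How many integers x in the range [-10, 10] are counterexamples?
Counterexamples in [-10, 10]: {-10, -9, -8, -7, -6, -5, -4, -3, -2, -1, 0, 1, 2, 3, 4, 5, 6, 7, 8, 9, 10}.

Counting them gives 21 values.

Answer: 21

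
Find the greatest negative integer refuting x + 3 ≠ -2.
Testing negative integers from -1 downward:
x = -1: LHS = (-1) + 3 = 2; 2 ≠ -2 — holds
x = -2: LHS = (-2) + 3 = 1; 1 ≠ -2 — holds
x = -3: LHS = (-3) + 3 = 0; 0 ≠ -2 — holds
x = -4: LHS = (-4) + 3 = -1; -1 ≠ -2 — holds
x = -5: LHS = (-5) + 3 = -2; -2 ≠ -2 — FAILS  ← closest negative counterexample to 0

Answer: x = -5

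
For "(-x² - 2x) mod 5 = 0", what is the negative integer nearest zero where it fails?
Testing negative integers from -1 downward:
x = -1: LHS = (-(-1)² - 2·(-1)) mod 5 = 1 mod 5 = 1; 1 = 0 — FAILS  ← closest negative counterexample to 0

Answer: x = -1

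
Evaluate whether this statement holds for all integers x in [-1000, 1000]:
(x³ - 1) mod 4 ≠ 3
The claim fails at x = 0:
x = 0: LHS = (0³ - 1) mod 4 = (-1) mod 4 = 3; 3 ≠ 3 — FAILS

Because a single integer refutes it, the statement is false.

Answer: False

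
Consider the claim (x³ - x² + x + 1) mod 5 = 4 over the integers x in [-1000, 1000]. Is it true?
The claim fails at x = 0:
x = 0: LHS = (0³ - 0² + 0 + 1) mod 5 = 1 mod 5 = 1; 1 = 4 — FAILS

Because a single integer refutes it, the statement is false.

Answer: False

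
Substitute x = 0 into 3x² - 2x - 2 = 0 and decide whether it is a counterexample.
Substitute x = 0 into the relation:
x = 0: LHS = 3·0² - 2·0 - 2 = -2; -2 = 0 — FAILS

Since the claim fails at x = 0, this value is a counterexample.

Answer: Yes, x = 0 is a counterexample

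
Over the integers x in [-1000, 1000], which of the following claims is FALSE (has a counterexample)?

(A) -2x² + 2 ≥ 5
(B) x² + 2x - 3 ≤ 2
(A) x = 0: LHS = -2·0² + 2 = 2; 2 ≥ 5 — FAILS
(B) x = 2: LHS = 2² + 2·2 - 3 = 5; 5 ≤ 2 — FAILS

Answer: Both A and B are false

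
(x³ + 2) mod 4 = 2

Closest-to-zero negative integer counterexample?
Testing negative integers from -1 downward:
x = -1: LHS = ((-1)³ + 2) mod 4 = 1 mod 4 = 1; 1 = 2 — FAILS  ← closest negative counterexample to 0

Answer: x = -1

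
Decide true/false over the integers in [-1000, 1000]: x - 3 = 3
The claim fails at x = 0:
x = 0: LHS = 0 - 3 = -3; -3 = 3 — FAILS

Because a single integer refutes it, the statement is false.

Answer: False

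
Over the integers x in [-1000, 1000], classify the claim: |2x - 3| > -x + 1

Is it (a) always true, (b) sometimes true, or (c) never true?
Over all integers in [-1000, 1000], LHS − RHS is smallest at x = 1, where it equals 1:
x = 1: LHS = |2·1 - 3| = |-1| = 1, RHS = -1 + 1 = 0; 1 > 0 — holds
At the ends of the range:
x = -1000: LHS = |2·(-1000) - 3| = |-2003| = 2003, RHS = -(-1000) + 1 = 1001; 2003 > 1001 — holds
x = 1000: LHS = |2·1000 - 3| = |1997| = 1997, RHS = -1000 + 1 = -999; 1997 > -999 — holds
Hence LHS − RHS is never zero or negative, i.e. LHS > RHS throughout, so the relation holds for every integer in [-1000, 1000].

No counterexample exists.

Answer: Always true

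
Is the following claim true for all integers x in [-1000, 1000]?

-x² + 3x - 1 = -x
The claim fails at x = 0:
x = 0: LHS = -0² + 3·0 - 1 = -1, RHS = -0 = 0; -1 = 0 — FAILS

Because a single integer refutes it, the statement is false.

Answer: False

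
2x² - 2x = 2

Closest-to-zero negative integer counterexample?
Testing negative integers from -1 downward:
x = -1: LHS = 2·(-1)² - 2·(-1) = 4; 4 = 2 — FAILS  ← closest negative counterexample to 0

Answer: x = -1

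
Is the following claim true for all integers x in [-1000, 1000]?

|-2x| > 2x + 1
The claim fails at x = 0:
x = 0: LHS = |-2·0| = |0| = 0, RHS = 2·0 + 1 = 1; 0 > 1 — FAILS

Because a single integer refutes it, the statement is false.

Answer: False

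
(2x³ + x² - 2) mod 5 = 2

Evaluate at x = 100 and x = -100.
x = 100: LHS = (2·100³ + 100² - 2) mod 5 = 2009998 mod 5 = 3; 3 = 2 — FAILS
x = -100: LHS = (2·(-100)³ + (-100)² - 2) mod 5 = (-1990002) mod 5 = 3; 3 = 2 — FAILS

Answer: No, fails for both x = 100 and x = -100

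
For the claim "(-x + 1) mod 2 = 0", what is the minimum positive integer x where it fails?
Testing positive integers:
x = 1: LHS = (-1 + 1) mod 2 = 0 mod 2 = 0; 0 = 0 — holds
x = 2: LHS = (-2 + 1) mod 2 = (-1) mod 2 = 1; 1 = 0 — FAILS  ← smallest positive counterexample

Answer: x = 2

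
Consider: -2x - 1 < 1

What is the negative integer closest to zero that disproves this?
Testing negative integers from -1 downward:
x = -1: LHS = -2·(-1) - 1 = 1; 1 < 1 — FAILS  ← closest negative counterexample to 0

Answer: x = -1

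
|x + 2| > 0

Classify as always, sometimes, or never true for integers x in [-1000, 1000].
Holds at x = 0: LHS = |0 + 2| = |2| = 2; 2 > 0 — holds
Fails at x = -2: LHS = |(-2) + 2| = |0| = 0; 0 > 0 — FAILS
It is satisfied by some integers in the range but not all.

Answer: Sometimes true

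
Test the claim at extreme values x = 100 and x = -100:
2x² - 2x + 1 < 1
x = 100: LHS = 2·100² - 2·100 + 1 = 19801; 19801 < 1 — FAILS
x = -100: LHS = 2·(-100)² - 2·(-100) + 1 = 20201; 20201 < 1 — FAILS

Answer: No, fails for both x = 100 and x = -100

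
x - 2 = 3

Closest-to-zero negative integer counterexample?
Testing negative integers from -1 downward:
x = -1: LHS = (-1) - 2 = -3; -3 = 3 — FAILS  ← closest negative counterexample to 0

Answer: x = -1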